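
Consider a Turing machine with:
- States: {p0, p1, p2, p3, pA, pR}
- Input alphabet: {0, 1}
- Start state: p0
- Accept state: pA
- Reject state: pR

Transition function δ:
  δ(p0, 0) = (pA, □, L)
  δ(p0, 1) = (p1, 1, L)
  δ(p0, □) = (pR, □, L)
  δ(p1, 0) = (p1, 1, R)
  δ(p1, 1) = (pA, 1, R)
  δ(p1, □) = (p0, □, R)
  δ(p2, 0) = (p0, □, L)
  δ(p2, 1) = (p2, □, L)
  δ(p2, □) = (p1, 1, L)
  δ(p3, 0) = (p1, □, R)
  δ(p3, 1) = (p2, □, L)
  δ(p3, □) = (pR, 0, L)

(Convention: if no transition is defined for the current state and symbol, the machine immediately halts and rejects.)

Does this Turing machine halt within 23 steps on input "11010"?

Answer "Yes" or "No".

Execution trace:
Initial: [p0]11010
Step 1: δ(p0, 1) = (p1, 1, L) → [p1]□11010
Step 2: δ(p1, □) = (p0, □, R) → □[p0]11010
Step 3: δ(p0, 1) = (p1, 1, L) → [p1]□11010
Step 4: δ(p1, □) = (p0, □, R) → □[p0]11010
Step 5: δ(p0, 1) = (p1, 1, L) → [p1]□11010
Step 6: δ(p1, □) = (p0, □, R) → □[p0]11010
Step 7: δ(p0, 1) = (p1, 1, L) → [p1]□11010
Step 8: δ(p1, □) = (p0, □, R) → □[p0]11010
Step 9: δ(p0, 1) = (p1, 1, L) → [p1]□11010
Step 10: δ(p1, □) = (p0, □, R) → □[p0]11010
Step 11: δ(p0, 1) = (p1, 1, L) → [p1]□11010
Step 12: δ(p1, □) = (p0, □, R) → □[p0]11010
Step 13: δ(p0, 1) = (p1, 1, L) → [p1]□11010
Step 14: δ(p1, □) = (p0, □, R) → □[p0]11010
Step 15: δ(p0, 1) = (p1, 1, L) → [p1]□11010
Step 16: δ(p1, □) = (p0, □, R) → □[p0]11010
Step 17: δ(p0, 1) = (p1, 1, L) → [p1]□11010
Step 18: δ(p1, □) = (p0, □, R) → □[p0]11010
Step 19: δ(p0, 1) = (p1, 1, L) → [p1]□11010
Step 20: δ(p1, □) = (p0, □, R) → □[p0]11010
Step 21: δ(p0, 1) = (p1, 1, L) → [p1]□11010
Step 22: δ(p1, □) = (p0, □, R) → □[p0]11010
Step 23: δ(p0, 1) = (p1, 1, L) → [p1]□11010

The machine has not reached a halting state after 23 steps.
The machine did not halt within the 23-step bound.

Answer: No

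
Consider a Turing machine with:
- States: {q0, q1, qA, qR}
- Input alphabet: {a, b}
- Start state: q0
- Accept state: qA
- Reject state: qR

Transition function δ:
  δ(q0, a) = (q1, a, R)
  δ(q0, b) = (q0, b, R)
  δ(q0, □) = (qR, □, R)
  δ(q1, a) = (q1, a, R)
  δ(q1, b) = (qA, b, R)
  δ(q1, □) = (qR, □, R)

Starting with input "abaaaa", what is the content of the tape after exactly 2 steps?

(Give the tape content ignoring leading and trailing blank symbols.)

Execution trace:
Initial: [q0]abaaaa
Step 1: δ(q0, a) = (q1, a, R) → a[q1]baaaa
Step 2: δ(q1, b) = (qA, b, R) → ab[qA]aaaa

The machine reaches the accept state qA and halts.

After 2 steps, the tape (ignoring leading/trailing blanks) is: abaaaa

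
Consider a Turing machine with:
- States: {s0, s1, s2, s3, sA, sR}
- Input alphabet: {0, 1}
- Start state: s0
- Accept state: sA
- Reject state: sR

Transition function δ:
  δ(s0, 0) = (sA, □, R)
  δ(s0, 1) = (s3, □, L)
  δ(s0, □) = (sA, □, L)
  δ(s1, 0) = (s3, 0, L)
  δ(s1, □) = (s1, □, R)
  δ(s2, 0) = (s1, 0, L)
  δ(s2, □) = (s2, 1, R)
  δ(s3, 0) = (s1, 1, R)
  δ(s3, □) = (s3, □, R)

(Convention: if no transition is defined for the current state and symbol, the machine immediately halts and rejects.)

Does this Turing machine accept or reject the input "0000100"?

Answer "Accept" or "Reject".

Execution trace:
Initial: [s0]0000100
Step 1: δ(s0, 0) = (sA, □, R) → □[sA]000100

The machine reaches the accept state sA and halts.

Answer: Accept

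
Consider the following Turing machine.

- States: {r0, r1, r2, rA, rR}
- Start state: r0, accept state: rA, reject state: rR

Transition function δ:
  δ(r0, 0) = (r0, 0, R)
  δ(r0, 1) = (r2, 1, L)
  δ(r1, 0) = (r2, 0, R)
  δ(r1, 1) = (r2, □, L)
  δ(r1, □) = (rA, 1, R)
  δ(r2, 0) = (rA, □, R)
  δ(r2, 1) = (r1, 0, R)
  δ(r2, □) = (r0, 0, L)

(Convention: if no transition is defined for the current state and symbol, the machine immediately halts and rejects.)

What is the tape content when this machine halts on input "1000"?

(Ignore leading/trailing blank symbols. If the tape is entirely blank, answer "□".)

Execution trace:
Initial: [r0]1000
Step 1: δ(r0, 1) = (r2, 1, L) → [r2]□1000
Step 2: δ(r2, □) = (r0, 0, L) → [r0]□01000

No transition is defined for δ(r0, □). By convention the machine halts and rejects.

Final tape (ignoring leading/trailing blanks): 01000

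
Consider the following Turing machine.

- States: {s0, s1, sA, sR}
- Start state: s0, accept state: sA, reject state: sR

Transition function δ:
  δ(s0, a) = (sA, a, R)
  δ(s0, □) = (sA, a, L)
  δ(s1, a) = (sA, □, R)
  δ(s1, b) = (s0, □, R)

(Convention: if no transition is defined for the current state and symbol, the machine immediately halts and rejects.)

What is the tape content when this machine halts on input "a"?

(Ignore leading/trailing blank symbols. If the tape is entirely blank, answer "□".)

Execution trace:
Initial: [s0]a
Step 1: δ(s0, a) = (sA, a, R) → a[sA]□

The machine reaches the accept state sA and halts.

Final tape (ignoring leading/trailing blanks): a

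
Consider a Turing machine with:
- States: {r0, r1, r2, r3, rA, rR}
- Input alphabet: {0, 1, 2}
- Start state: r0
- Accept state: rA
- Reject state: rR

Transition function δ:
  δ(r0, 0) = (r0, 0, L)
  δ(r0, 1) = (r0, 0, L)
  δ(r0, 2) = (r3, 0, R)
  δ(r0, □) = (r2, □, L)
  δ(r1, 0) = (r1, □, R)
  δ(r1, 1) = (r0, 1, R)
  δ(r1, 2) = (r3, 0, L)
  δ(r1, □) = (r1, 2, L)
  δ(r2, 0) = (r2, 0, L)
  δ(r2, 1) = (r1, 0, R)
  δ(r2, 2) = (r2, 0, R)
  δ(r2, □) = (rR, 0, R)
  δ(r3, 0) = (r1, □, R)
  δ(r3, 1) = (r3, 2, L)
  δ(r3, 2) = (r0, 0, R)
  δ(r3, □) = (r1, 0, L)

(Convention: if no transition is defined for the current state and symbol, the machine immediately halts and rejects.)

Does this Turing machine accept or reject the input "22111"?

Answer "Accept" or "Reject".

Execution trace:
Initial: [r0]22111
Step 1: δ(r0, 2) = (r3, 0, R) → 0[r3]2111
Step 2: δ(r3, 2) = (r0, 0, R) → 00[r0]111
Step 3: δ(r0, 1) = (r0, 0, L) → 0[r0]0011
Step 4: δ(r0, 0) = (r0, 0, L) → [r0]00011
Step 5: δ(r0, 0) = (r0, 0, L) → [r0]□00011
Step 6: δ(r0, □) = (r2, □, L) → [r2]□□00011
Step 7: δ(r2, □) = (rR, 0, R) → 0[rR]□00011

The machine reaches the reject state rR and halts.

Answer: Reject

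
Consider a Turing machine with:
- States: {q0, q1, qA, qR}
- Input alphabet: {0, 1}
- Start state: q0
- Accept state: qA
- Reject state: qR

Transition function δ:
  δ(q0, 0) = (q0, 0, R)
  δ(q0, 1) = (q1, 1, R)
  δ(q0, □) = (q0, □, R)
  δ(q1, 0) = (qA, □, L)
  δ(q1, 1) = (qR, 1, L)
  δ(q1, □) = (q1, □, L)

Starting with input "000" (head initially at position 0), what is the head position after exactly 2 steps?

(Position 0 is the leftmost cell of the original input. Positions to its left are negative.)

Execution trace (head position shown):
Step 0: [q0]000  (head at position 0)
Step 1: move right → 0[q0]00  (head at position 1)
Step 2: move right → 00[q0]0  (head at position 2)

After 2 steps, the head is at position 2.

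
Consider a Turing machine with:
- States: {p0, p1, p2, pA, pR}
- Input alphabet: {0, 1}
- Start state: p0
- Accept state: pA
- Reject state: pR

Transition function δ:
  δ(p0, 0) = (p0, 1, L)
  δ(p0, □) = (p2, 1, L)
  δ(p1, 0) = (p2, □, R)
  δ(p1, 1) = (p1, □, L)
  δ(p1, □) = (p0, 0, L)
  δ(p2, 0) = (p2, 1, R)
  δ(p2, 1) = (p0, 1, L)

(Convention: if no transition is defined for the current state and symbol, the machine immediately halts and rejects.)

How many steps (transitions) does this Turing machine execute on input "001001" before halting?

Execution trace:
Initial: [p0]001001
Step 1: δ(p0, 0) = (p0, 1, L) → [p0]□101001
Step 2: δ(p0, □) = (p2, 1, L) → [p2]□1101001

No transition is defined for δ(p2, □). By convention the machine halts and rejects.

The machine executed 2 steps before halting.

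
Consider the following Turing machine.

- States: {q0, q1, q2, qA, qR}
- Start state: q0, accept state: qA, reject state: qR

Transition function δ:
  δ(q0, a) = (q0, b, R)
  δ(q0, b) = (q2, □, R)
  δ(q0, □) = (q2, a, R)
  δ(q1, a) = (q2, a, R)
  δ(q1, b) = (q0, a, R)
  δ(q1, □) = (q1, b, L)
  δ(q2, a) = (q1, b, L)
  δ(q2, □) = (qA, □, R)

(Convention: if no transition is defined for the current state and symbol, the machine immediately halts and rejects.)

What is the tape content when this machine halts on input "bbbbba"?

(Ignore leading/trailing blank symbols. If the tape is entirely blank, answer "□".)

Execution trace:
Initial: [q0]bbbbba
Step 1: δ(q0, b) = (q2, □, R) → □[q2]bbbba

No transition is defined for δ(q2, b). By convention the machine halts and rejects.

Final tape (ignoring leading/trailing blanks): bbbba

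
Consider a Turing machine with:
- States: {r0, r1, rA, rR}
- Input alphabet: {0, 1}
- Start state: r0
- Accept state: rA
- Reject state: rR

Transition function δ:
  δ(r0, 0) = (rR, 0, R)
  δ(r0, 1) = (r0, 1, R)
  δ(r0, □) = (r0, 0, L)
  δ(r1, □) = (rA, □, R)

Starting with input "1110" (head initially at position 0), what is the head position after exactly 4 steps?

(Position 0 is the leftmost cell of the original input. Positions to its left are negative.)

Execution trace (head position shown):
Step 0: [r0]1110  (head at position 0)
Step 1: move right → 1[r0]110  (head at position 1)
Step 2: move right → 11[r0]10  (head at position 2)
Step 3: move right → 111[r0]0  (head at position 3)
Step 4: move right → 1110[rR]□  (head at position 4)

After 4 steps, the head is at position 4.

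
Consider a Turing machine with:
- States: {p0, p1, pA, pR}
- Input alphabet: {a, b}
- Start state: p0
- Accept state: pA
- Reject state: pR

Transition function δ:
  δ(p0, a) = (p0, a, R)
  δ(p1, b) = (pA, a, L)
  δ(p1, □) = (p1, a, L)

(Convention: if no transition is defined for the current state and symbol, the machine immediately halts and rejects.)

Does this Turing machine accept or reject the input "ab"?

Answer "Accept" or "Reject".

Execution trace:
Initial: [p0]ab
Step 1: δ(p0, a) = (p0, a, R) → a[p0]b

No transition is defined for δ(p0, b). By convention the machine halts and rejects.

Answer: Reject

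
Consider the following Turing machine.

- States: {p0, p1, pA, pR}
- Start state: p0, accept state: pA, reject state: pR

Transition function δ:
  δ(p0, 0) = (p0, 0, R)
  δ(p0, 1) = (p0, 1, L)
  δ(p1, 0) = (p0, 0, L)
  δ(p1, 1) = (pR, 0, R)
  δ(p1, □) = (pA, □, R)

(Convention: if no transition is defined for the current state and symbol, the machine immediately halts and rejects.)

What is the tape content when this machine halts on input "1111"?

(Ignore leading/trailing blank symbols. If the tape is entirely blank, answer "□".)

Execution trace:
Initial: [p0]1111
Step 1: δ(p0, 1) = (p0, 1, L) → [p0]□1111

No transition is defined for δ(p0, □). By convention the machine halts and rejects.

Final tape (ignoring leading/trailing blanks): 1111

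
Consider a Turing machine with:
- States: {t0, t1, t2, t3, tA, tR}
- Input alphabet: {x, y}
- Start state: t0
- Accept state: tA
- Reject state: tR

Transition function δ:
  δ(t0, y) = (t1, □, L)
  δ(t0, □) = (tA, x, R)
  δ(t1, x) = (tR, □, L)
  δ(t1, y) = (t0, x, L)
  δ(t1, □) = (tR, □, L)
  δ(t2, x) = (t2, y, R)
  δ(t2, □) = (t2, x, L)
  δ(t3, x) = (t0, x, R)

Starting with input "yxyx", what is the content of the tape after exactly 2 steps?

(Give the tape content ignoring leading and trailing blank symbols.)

Execution trace:
Initial: [t0]yxyx
Step 1: δ(t0, y) = (t1, □, L) → [t1]□□xyx
Step 2: δ(t1, □) = (tR, □, L) → [tR]□□□xyx

The machine reaches the reject state tR and halts.

After 2 steps, the tape (ignoring leading/trailing blanks) is: xyx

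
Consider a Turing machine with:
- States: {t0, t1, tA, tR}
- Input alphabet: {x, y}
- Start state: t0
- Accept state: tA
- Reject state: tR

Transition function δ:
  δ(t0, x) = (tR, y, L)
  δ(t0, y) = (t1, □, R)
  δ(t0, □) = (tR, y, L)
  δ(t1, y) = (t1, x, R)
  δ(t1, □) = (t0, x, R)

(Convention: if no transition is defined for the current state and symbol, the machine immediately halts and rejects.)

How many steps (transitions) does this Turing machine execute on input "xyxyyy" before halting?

Execution trace:
Initial: [t0]xyxyyy
Step 1: δ(t0, x) = (tR, y, L) → [tR]□yyxyyy

The machine reaches the reject state tR and halts.

The machine executed 1 step before halting.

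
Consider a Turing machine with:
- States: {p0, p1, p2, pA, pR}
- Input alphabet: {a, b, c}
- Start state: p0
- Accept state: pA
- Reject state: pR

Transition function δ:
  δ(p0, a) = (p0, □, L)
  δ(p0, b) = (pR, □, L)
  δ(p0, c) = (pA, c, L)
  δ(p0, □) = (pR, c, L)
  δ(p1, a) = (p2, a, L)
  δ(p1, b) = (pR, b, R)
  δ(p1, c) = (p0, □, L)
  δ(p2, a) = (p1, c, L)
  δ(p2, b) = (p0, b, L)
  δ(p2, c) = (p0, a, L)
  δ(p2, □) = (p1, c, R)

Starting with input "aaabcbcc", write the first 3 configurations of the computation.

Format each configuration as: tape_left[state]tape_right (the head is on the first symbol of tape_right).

Transitions applied:
Step 1: δ(p0, a) = (p0, □, L)
Step 2: δ(p0, □) = (pR, c, L)

The first 3 configurations are:
[p0]aaabcbcc ⊢ [p0]□□aabcbcc ⊢ [pR]□c□aabcbcc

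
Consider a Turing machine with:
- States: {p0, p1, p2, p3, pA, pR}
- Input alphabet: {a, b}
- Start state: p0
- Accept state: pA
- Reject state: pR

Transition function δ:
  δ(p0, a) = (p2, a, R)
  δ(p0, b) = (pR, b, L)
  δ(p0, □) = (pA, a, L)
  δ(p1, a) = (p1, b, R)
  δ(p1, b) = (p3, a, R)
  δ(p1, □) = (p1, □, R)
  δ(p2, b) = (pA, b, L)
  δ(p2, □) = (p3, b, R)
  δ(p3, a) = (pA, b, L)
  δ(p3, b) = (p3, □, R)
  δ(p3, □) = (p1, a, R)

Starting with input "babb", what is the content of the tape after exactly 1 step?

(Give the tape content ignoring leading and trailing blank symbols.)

Execution trace:
Initial: [p0]babb
Step 1: δ(p0, b) = (pR, b, L) → [pR]□babb

The machine reaches the reject state pR and halts.

After 1 step, the tape (ignoring leading/trailing blanks) is: babb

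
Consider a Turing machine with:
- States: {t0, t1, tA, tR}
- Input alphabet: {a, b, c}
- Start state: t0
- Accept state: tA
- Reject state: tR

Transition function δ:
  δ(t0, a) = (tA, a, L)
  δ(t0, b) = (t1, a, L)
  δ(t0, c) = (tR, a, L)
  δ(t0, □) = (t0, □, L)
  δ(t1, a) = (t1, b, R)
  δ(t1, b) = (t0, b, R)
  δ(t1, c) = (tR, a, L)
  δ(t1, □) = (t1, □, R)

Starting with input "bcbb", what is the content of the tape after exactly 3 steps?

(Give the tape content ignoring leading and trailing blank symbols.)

Execution trace:
Initial: [t0]bcbb
Step 1: δ(t0, b) = (t1, a, L) → [t1]□acbb
Step 2: δ(t1, □) = (t1, □, R) → □[t1]acbb
Step 3: δ(t1, a) = (t1, b, R) → □b[t1]cbb

After 3 steps, the tape (ignoring leading/trailing blanks) is: bcbb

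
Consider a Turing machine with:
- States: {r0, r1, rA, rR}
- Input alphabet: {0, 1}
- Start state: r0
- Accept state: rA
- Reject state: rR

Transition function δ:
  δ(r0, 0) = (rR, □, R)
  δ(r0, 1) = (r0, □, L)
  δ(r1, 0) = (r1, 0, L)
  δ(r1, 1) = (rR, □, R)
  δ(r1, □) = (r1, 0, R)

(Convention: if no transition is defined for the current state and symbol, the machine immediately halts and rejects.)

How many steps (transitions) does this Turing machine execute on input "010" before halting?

Execution trace:
Initial: [r0]010
Step 1: δ(r0, 0) = (rR, □, R) → □[rR]10

The machine reaches the reject state rR and halts.

The machine executed 1 step before halting.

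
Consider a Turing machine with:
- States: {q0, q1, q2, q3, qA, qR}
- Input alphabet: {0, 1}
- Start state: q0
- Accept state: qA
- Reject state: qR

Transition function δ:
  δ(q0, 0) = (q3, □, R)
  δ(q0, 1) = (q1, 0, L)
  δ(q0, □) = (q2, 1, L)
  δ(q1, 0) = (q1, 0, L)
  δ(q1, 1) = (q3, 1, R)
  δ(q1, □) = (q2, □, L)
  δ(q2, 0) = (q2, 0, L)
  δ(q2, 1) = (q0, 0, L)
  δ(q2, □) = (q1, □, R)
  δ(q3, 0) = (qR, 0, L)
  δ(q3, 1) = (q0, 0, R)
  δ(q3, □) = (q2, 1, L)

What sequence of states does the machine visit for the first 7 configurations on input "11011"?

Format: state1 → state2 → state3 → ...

Execution trace:
Initial: [q0]11011
Step 1: δ(q0, 1) = (q1, 0, L) → [q1]□01011
Step 2: δ(q1, □) = (q2, □, L) → [q2]□□01011
Step 3: δ(q2, □) = (q1, □, R) → □[q1]□01011
Step 4: δ(q1, □) = (q2, □, L) → [q2]□□01011
Step 5: δ(q2, □) = (q1, □, R) → □[q1]□01011
Step 6: δ(q1, □) = (q2, □, L) → [q2]□□01011

State sequence: q0 → q1 → q2 → q1 → q2 → q1 → q2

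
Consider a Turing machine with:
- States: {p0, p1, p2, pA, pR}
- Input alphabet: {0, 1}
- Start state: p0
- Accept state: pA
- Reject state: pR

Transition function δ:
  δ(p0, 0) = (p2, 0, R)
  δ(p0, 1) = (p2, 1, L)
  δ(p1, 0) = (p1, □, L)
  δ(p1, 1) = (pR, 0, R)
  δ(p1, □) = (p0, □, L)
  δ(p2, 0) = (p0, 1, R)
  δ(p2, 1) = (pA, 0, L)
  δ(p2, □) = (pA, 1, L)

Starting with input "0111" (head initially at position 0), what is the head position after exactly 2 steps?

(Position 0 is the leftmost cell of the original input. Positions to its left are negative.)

Execution trace (head position shown):
Step 0: [p0]0111  (head at position 0)
Step 1: move right → 0[p2]111  (head at position 1)
Step 2: move left → [pA]0011  (head at position 0)

After 2 steps, the head is at position 0.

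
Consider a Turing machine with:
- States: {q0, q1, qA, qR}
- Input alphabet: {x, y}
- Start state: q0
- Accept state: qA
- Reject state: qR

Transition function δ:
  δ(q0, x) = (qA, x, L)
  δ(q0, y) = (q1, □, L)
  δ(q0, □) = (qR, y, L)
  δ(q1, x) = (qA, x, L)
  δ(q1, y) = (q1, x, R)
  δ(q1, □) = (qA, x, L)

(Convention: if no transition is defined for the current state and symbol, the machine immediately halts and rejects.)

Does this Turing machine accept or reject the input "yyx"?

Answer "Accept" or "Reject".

Execution trace:
Initial: [q0]yyx
Step 1: δ(q0, y) = (q1, □, L) → [q1]□□yx
Step 2: δ(q1, □) = (qA, x, L) → [qA]□x□yx

The machine reaches the accept state qA and halts.

Answer: Accept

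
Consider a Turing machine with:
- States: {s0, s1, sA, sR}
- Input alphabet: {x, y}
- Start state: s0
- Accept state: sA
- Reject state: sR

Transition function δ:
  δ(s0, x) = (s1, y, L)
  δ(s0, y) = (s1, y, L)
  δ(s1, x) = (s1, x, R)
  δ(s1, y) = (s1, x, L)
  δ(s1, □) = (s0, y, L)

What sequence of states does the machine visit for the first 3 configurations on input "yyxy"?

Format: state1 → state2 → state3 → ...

Execution trace:
Initial: [s0]yyxy
Step 1: δ(s0, y) = (s1, y, L) → [s1]□yyxy
Step 2: δ(s1, □) = (s0, y, L) → [s0]□yyyxy

No transition is defined for δ(s0, □). By convention the machine halts and rejects.

State sequence: s0 → s1 → s0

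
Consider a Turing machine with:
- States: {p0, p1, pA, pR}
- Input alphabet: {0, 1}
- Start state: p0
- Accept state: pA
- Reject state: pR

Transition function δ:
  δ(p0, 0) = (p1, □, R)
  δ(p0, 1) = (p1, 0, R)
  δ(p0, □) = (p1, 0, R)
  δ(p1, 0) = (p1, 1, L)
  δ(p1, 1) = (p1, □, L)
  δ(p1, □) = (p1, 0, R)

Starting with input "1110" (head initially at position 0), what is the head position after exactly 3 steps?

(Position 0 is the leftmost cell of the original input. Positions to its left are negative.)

Execution trace (head position shown):
Step 0: [p0]1110  (head at position 0)
Step 1: move right → 0[p1]110  (head at position 1)
Step 2: move left → [p1]0□10  (head at position 0)
Step 3: move left → [p1]□1□10  (head at position -1)

After 3 steps, the head is at position -1.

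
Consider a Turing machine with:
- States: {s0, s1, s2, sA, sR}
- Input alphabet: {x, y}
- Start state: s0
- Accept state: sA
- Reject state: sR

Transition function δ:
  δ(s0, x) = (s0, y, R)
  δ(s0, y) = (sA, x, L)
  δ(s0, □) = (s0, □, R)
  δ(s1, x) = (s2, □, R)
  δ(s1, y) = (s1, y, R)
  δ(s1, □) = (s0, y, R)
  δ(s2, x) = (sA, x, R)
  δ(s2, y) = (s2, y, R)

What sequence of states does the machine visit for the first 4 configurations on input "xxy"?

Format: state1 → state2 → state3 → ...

Execution trace:
Initial: [s0]xxy
Step 1: δ(s0, x) = (s0, y, R) → y[s0]xy
Step 2: δ(s0, x) = (s0, y, R) → yy[s0]y
Step 3: δ(s0, y) = (sA, x, L) → y[sA]yx

The machine reaches the accept state sA and halts.

State sequence: s0 → s0 → s0 → sA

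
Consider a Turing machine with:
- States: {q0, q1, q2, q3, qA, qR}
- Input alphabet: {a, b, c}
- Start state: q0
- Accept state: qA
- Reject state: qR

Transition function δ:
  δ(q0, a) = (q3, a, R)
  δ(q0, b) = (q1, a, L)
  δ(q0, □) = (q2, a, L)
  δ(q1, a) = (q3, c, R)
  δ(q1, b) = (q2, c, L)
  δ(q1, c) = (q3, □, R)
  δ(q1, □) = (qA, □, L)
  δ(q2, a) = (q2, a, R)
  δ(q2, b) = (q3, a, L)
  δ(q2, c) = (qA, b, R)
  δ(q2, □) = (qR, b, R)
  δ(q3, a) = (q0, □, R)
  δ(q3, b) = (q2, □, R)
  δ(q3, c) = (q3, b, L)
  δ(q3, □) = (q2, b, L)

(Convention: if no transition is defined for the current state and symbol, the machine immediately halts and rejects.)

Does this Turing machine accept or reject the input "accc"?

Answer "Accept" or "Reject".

Execution trace:
Initial: [q0]accc
Step 1: δ(q0, a) = (q3, a, R) → a[q3]ccc
Step 2: δ(q3, c) = (q3, b, L) → [q3]abcc
Step 3: δ(q3, a) = (q0, □, R) → □[q0]bcc
Step 4: δ(q0, b) = (q1, a, L) → [q1]□acc
Step 5: δ(q1, □) = (qA, □, L) → [qA]□□acc

The machine reaches the accept state qA and halts.

Answer: Accept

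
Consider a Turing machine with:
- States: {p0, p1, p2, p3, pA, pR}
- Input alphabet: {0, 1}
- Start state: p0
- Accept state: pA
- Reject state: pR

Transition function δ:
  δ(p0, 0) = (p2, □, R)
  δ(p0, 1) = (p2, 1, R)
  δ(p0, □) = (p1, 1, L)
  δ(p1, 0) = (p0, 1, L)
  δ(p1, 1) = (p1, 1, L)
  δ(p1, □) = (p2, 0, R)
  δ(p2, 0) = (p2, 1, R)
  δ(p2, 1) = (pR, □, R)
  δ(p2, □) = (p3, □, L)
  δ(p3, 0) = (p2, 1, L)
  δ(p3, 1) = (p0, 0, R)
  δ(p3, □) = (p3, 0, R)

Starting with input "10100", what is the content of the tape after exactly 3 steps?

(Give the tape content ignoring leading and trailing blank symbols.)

Execution trace:
Initial: [p0]10100
Step 1: δ(p0, 1) = (p2, 1, R) → 1[p2]0100
Step 2: δ(p2, 0) = (p2, 1, R) → 11[p2]100
Step 3: δ(p2, 1) = (pR, □, R) → 11□[pR]00

The machine reaches the reject state pR and halts.

After 3 steps, the tape (ignoring leading/trailing blanks) is: 11□00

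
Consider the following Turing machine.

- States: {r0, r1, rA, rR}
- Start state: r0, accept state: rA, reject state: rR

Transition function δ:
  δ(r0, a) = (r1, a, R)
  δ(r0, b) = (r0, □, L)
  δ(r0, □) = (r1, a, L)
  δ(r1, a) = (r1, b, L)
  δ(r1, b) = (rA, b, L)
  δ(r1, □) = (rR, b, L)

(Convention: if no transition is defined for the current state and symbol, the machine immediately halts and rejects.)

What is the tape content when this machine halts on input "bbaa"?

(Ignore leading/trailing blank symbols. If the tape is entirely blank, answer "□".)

Execution trace:
Initial: [r0]bbaa
Step 1: δ(r0, b) = (r0, □, L) → [r0]□□baa
Step 2: δ(r0, □) = (r1, a, L) → [r1]□a□baa
Step 3: δ(r1, □) = (rR, b, L) → [rR]□ba□baa

The machine reaches the reject state rR and halts.

Final tape (ignoring leading/trailing blanks): ba□baa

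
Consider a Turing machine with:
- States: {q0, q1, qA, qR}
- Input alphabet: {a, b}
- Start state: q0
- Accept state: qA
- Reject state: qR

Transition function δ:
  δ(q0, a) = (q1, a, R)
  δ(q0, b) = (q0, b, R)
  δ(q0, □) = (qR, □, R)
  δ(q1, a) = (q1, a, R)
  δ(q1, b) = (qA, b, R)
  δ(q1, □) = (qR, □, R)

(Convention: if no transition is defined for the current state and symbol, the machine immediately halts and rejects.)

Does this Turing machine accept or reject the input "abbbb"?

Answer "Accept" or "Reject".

Execution trace:
Initial: [q0]abbbb
Step 1: δ(q0, a) = (q1, a, R) → a[q1]bbbb
Step 2: δ(q1, b) = (qA, b, R) → ab[qA]bbb

The machine reaches the accept state qA and halts.

Answer: Accept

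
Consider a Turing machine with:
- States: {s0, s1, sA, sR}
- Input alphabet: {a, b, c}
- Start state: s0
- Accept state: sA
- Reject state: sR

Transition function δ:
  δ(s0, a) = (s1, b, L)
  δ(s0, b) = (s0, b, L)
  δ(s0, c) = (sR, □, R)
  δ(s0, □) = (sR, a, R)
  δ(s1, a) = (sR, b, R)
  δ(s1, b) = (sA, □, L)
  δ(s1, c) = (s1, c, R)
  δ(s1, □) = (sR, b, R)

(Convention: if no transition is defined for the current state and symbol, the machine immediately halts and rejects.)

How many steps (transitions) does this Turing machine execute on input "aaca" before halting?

Execution trace:
Initial: [s0]aaca
Step 1: δ(s0, a) = (s1, b, L) → [s1]□baca
Step 2: δ(s1, □) = (sR, b, R) → b[sR]baca

The machine reaches the reject state sR and halts.

The machine executed 2 steps before halting.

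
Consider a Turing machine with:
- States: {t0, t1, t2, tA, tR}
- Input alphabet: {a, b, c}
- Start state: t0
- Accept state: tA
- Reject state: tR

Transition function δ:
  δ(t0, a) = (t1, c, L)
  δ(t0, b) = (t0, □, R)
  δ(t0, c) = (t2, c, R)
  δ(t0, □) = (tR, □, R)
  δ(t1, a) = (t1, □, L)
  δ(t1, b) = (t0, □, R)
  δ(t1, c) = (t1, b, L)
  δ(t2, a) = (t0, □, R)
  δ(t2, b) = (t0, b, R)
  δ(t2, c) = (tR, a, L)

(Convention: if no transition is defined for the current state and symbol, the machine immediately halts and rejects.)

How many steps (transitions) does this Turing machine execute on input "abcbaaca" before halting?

Execution trace:
Initial: [t0]abcbaaca
Step 1: δ(t0, a) = (t1, c, L) → [t1]□cbcbaaca

No transition is defined for δ(t1, □). By convention the machine halts and rejects.

The machine executed 1 step before halting.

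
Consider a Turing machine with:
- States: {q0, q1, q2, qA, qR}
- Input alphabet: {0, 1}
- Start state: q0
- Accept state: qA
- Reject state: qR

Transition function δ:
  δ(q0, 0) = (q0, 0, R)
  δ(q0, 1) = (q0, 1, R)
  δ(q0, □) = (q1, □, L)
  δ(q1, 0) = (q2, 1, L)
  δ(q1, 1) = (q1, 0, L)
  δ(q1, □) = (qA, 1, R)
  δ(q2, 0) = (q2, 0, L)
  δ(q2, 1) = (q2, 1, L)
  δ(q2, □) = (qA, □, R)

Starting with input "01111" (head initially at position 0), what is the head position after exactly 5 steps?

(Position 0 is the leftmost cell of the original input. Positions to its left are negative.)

Execution trace (head position shown):
Step 0: [q0]01111  (head at position 0)
Step 1: move right → 0[q0]1111  (head at position 1)
Step 2: move right → 01[q0]111  (head at position 2)
Step 3: move right → 011[q0]11  (head at position 3)
Step 4: move right → 0111[q0]1  (head at position 4)
Step 5: move right → 01111[q0]□  (head at position 5)

After 5 steps, the head is at position 5.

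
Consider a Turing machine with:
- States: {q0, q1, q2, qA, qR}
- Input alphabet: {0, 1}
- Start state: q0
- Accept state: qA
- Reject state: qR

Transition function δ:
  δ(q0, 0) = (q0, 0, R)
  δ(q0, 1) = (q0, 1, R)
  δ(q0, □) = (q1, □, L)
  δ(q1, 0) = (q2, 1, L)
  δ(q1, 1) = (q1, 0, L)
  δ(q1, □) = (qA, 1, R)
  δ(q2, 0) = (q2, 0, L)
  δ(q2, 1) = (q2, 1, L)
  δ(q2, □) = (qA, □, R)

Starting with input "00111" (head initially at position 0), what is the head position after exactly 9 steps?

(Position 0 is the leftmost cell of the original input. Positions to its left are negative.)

Execution trace (head position shown):
Step 0: [q0]00111  (head at position 0)
Step 1: move right → 0[q0]0111  (head at position 1)
Step 2: move right → 00[q0]111  (head at position 2)
Step 3: move right → 001[q0]11  (head at position 3)
Step 4: move right → 0011[q0]1  (head at position 4)
Step 5: move right → 00111[q0]□  (head at position 5)
Step 6: move left → 0011[q1]1□  (head at position 4)
Step 7: move left → 001[q1]10□  (head at position 3)
Step 8: move left → 00[q1]100□  (head at position 2)
Step 9: move left → 0[q1]0000□  (head at position 1)

After 9 steps, the head is at position 1.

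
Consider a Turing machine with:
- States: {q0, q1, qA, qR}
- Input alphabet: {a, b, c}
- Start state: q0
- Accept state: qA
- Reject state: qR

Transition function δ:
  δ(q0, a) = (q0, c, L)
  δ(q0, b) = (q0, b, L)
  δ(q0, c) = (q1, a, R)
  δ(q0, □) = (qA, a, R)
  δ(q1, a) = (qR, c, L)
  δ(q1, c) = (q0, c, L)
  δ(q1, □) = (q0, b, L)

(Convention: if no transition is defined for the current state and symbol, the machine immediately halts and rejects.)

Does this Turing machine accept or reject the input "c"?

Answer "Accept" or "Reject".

Execution trace:
Initial: [q0]c
Step 1: δ(q0, c) = (q1, a, R) → a[q1]□
Step 2: δ(q1, □) = (q0, b, L) → [q0]ab
Step 3: δ(q0, a) = (q0, c, L) → [q0]□cb
Step 4: δ(q0, □) = (qA, a, R) → a[qA]cb

The machine reaches the accept state qA and halts.

Answer: Accept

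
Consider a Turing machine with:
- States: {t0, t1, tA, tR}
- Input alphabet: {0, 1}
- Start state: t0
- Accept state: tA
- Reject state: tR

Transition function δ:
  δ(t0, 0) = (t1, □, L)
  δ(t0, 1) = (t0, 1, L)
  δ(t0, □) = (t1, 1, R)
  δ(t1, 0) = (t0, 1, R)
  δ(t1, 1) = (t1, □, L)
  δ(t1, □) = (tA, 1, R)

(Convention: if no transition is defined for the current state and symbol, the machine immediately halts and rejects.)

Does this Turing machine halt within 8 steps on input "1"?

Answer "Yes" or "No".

Execution trace:
Initial: [t0]1
Step 1: δ(t0, 1) = (t0, 1, L) → [t0]□1
Step 2: δ(t0, □) = (t1, 1, R) → 1[t1]1
Step 3: δ(t1, 1) = (t1, □, L) → [t1]1□
Step 4: δ(t1, 1) = (t1, □, L) → [t1]□□□
Step 5: δ(t1, □) = (tA, 1, R) → 1[tA]□□

The machine reaches the accept state tA and halts.
The machine halted after 5 steps (within the 8-step bound).

Answer: Yes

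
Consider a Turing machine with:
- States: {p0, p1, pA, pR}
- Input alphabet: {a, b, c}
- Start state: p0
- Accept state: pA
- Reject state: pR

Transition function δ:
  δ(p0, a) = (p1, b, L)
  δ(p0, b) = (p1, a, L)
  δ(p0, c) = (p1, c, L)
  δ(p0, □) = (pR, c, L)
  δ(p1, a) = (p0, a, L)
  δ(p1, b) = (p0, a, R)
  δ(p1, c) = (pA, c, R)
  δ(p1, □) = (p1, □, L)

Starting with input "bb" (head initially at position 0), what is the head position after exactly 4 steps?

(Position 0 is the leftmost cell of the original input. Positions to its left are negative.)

Execution trace (head position shown):
Step 0: [p0]bb  (head at position 0)
Step 1: move left → [p1]□ab  (head at position -1)
Step 2: move left → [p1]□□ab  (head at position -2)
Step 3: move left → [p1]□□□ab  (head at position -3)
Step 4: move left → [p1]□□□□ab  (head at position -4)

After 4 steps, the head is at position -4.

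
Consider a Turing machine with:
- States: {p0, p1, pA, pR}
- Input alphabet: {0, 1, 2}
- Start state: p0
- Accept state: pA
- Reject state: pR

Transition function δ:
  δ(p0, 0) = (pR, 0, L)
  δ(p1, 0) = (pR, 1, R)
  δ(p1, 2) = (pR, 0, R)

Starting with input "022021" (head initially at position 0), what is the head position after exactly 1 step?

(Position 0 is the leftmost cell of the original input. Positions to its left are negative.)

Execution trace (head position shown):
Step 0: [p0]022021  (head at position 0)
Step 1: move left → [pR]□022021  (head at position -1)

After 1 step, the head is at position -1.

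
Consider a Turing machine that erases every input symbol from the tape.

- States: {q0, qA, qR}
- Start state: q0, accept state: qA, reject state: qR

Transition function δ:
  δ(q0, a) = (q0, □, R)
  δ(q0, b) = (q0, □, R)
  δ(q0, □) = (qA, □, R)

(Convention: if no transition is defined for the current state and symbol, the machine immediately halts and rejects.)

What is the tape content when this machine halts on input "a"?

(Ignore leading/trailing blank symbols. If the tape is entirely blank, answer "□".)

Execution trace:
Initial: [q0]a
Step 1: δ(q0, a) = (q0, □, R) → □[q0]□
Step 2: δ(q0, □) = (qA, □, R) → □□[qA]□

The machine reaches the accept state qA and halts.

Final tape (ignoring leading/trailing blanks): □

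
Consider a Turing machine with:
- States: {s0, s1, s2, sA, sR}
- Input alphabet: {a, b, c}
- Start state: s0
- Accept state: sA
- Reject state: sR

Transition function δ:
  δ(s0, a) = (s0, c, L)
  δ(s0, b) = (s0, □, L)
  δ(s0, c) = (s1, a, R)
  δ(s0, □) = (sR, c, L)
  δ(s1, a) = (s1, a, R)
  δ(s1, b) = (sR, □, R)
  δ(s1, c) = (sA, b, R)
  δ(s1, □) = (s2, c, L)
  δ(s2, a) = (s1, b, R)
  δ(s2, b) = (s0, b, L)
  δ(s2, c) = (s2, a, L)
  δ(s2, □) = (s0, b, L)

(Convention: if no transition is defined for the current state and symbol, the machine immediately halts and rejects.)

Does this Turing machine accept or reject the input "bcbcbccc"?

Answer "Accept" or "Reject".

Execution trace:
Initial: [s0]bcbcbccc
Step 1: δ(s0, b) = (s0, □, L) → [s0]□□cbcbccc
Step 2: δ(s0, □) = (sR, c, L) → [sR]□c□cbcbccc

The machine reaches the reject state sR and halts.

Answer: Reject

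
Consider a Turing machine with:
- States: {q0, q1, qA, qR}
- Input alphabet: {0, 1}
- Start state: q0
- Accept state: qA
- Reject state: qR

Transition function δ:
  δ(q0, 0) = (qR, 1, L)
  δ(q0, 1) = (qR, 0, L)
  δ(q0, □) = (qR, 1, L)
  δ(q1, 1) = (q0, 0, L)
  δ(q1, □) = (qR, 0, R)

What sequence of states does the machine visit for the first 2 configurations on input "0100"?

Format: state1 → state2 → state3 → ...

Execution trace:
Initial: [q0]0100
Step 1: δ(q0, 0) = (qR, 1, L) → [qR]□1100

The machine reaches the reject state qR and halts.

State sequence: q0 → qR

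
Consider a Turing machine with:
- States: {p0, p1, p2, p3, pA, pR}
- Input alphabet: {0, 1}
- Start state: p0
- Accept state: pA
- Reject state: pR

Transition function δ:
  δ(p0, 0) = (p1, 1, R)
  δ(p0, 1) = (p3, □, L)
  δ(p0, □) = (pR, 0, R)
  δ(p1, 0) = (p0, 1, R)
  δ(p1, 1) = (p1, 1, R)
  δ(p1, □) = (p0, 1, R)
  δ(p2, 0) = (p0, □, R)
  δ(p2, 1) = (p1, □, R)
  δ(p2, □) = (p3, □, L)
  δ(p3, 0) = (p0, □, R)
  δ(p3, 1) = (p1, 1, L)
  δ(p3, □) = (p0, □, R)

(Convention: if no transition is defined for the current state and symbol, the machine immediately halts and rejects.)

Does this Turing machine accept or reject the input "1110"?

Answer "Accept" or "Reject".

Execution trace:
Initial: [p0]1110
Step 1: δ(p0, 1) = (p3, □, L) → [p3]□□110
Step 2: δ(p3, □) = (p0, □, R) → □[p0]□110
Step 3: δ(p0, □) = (pR, 0, R) → □0[pR]110

The machine reaches the reject state pR and halts.

Answer: Reject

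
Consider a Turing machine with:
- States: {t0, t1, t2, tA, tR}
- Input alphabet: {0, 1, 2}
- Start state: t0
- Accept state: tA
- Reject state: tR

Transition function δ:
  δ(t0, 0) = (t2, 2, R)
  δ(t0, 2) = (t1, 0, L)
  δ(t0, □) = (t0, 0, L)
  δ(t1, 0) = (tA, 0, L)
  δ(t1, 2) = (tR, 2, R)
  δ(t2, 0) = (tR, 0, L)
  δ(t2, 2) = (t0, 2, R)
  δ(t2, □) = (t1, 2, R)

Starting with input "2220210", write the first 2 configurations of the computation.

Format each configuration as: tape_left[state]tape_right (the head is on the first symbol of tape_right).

Transitions applied:
Step 1: δ(t0, 2) = (t1, 0, L)

The first 2 configurations are:
[t0]2220210 ⊢ [t1]□0220210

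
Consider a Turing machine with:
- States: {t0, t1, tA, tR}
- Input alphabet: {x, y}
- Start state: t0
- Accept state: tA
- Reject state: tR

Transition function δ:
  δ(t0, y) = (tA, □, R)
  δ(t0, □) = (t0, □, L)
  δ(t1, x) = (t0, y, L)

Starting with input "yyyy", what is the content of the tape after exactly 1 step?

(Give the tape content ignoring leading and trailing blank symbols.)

Execution trace:
Initial: [t0]yyyy
Step 1: δ(t0, y) = (tA, □, R) → □[tA]yyy

The machine reaches the accept state tA and halts.

After 1 step, the tape (ignoring leading/trailing blanks) is: yyy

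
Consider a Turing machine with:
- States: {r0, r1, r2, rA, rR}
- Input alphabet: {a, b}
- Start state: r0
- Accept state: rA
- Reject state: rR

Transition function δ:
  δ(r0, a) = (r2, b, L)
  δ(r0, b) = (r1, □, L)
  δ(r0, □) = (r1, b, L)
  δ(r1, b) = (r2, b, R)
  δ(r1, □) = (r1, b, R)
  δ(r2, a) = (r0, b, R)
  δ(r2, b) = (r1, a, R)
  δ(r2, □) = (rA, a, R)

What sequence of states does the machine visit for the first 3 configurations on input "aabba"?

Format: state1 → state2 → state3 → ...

Execution trace:
Initial: [r0]aabba
Step 1: δ(r0, a) = (r2, b, L) → [r2]□babba
Step 2: δ(r2, □) = (rA, a, R) → a[rA]babba

The machine reaches the accept state rA and halts.

State sequence: r0 → r2 → rA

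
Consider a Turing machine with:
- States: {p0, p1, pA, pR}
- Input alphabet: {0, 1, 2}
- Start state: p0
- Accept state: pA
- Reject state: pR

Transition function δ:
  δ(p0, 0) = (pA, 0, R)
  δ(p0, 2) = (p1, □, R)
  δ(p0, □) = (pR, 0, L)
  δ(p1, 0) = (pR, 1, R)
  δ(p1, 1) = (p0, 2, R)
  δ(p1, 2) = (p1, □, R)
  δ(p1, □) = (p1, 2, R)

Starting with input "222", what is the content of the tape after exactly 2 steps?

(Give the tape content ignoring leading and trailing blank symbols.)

Execution trace:
Initial: [p0]222
Step 1: δ(p0, 2) = (p1, □, R) → □[p1]22
Step 2: δ(p1, 2) = (p1, □, R) → □□[p1]2

After 2 steps, the tape (ignoring leading/trailing blanks) is: 2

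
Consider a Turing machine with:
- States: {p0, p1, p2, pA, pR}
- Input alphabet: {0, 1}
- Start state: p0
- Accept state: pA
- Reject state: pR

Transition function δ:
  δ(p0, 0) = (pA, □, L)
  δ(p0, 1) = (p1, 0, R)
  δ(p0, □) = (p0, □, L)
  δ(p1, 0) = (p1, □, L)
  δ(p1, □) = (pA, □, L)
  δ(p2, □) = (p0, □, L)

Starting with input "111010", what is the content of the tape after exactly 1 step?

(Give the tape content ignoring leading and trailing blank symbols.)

Execution trace:
Initial: [p0]111010
Step 1: δ(p0, 1) = (p1, 0, R) → 0[p1]11010

No transition is defined for δ(p1, 1). By convention the machine halts and rejects.

After 1 step, the tape (ignoring leading/trailing blanks) is: 011010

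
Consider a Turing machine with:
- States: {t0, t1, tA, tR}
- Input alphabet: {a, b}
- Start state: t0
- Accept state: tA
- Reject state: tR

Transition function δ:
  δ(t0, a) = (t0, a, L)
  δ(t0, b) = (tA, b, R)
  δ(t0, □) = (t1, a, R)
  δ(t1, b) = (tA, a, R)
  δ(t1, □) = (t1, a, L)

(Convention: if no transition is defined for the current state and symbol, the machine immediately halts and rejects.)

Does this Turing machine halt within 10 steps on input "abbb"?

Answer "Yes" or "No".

Execution trace:
Initial: [t0]abbb
Step 1: δ(t0, a) = (t0, a, L) → [t0]□abbb
Step 2: δ(t0, □) = (t1, a, R) → a[t1]abbb

No transition is defined for δ(t1, a). By convention the machine halts and rejects.
The machine halted after 2 steps (within the 10-step bound).

Answer: Yes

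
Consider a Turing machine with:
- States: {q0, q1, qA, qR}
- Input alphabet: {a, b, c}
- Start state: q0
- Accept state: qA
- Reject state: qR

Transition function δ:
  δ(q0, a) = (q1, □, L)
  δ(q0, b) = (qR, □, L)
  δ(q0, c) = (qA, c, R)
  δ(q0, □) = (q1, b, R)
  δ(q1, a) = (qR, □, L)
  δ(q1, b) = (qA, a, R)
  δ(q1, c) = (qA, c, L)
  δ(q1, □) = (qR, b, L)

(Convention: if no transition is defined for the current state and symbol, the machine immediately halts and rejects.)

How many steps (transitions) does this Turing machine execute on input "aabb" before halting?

Execution trace:
Initial: [q0]aabb
Step 1: δ(q0, a) = (q1, □, L) → [q1]□□abb
Step 2: δ(q1, □) = (qR, b, L) → [qR]□b□abb

The machine reaches the reject state qR and halts.

The machine executed 2 steps before halting.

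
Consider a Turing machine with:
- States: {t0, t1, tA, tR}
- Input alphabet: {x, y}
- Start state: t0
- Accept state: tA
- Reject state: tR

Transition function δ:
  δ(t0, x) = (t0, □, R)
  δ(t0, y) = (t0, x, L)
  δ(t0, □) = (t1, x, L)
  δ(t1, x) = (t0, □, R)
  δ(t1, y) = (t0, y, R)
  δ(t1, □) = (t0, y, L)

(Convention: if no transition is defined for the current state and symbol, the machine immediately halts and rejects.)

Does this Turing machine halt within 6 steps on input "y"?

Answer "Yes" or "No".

Execution trace:
Initial: [t0]y
Step 1: δ(t0, y) = (t0, x, L) → [t0]□x
Step 2: δ(t0, □) = (t1, x, L) → [t1]□xx
Step 3: δ(t1, □) = (t0, y, L) → [t0]□yxx
Step 4: δ(t0, □) = (t1, x, L) → [t1]□xyxx
Step 5: δ(t1, □) = (t0, y, L) → [t0]□yxyxx
Step 6: δ(t0, □) = (t1, x, L) → [t1]□xyxyxx

The machine has not reached a halting state after 6 steps.
The machine did not halt within the 6-step bound.

Answer: No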